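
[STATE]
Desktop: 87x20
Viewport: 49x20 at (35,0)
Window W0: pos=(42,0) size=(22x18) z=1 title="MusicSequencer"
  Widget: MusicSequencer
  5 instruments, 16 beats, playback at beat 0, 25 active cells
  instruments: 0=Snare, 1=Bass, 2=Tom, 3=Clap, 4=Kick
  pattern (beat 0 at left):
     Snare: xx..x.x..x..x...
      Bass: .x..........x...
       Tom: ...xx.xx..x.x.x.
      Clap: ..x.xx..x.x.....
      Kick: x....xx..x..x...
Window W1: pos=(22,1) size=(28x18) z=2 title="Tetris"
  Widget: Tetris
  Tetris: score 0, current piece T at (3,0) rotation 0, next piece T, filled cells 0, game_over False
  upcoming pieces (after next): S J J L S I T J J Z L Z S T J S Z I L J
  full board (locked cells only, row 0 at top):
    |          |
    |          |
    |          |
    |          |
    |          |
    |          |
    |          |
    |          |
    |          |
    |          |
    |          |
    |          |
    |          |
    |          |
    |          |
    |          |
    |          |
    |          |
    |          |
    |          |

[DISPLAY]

       ┏━━━━━━━━━━━━━━━━━━━━┓                    
━━━━━━━━━━━━━━┓equencer     ┃                    
              ┃─────────────┨                    
──────────────┨1234567890123┃                    
ext:          ┃█··█·█··█··█·┃                    
▒             ┃█··········█·┃                    
▒▒            ┃··██·██··█·█·┃                    
              ┃·█·██··█·█···┃                    
              ┃····██··█··█·┃                    
              ┃             ┃                    
core:         ┃             ┃                    
              ┃             ┃                    
              ┃             ┃                    
              ┃             ┃                    
              ┃             ┃                    
              ┃             ┃                    
              ┃             ┃                    
              ┃━━━━━━━━━━━━━┛                    
━━━━━━━━━━━━━━┛                                  
                                                 


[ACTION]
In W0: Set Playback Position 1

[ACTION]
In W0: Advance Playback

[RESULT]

       ┏━━━━━━━━━━━━━━━━━━━━┓                    
━━━━━━━━━━━━━━┓equencer     ┃                    
              ┃─────────────┨                    
──────────────┨1▼34567890123┃                    
ext:          ┃█··█·█··█··█·┃                    
▒             ┃█··········█·┃                    
▒▒            ┃··██·██··█·█·┃                    
              ┃·█·██··█·█···┃                    
              ┃····██··█··█·┃                    
              ┃             ┃                    
core:         ┃             ┃                    
              ┃             ┃                    
              ┃             ┃                    
              ┃             ┃                    
              ┃             ┃                    
              ┃             ┃                    
              ┃             ┃                    
              ┃━━━━━━━━━━━━━┛                    
━━━━━━━━━━━━━━┛                                  
                                                 


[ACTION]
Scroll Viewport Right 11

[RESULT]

    ┏━━━━━━━━━━━━━━━━━━━━┓                       
━━━━━━━━━━━┓equencer     ┃                       
           ┃─────────────┨                       
───────────┨1▼34567890123┃                       
:          ┃█··█·█··█··█·┃                       
           ┃█··········█·┃                       
           ┃··██·██··█·█·┃                       
           ┃·█·██··█·█···┃                       
           ┃····██··█··█·┃                       
           ┃             ┃                       
e:         ┃             ┃                       
           ┃             ┃                       
           ┃             ┃                       
           ┃             ┃                       
           ┃             ┃                       
           ┃             ┃                       
           ┃             ┃                       
           ┃━━━━━━━━━━━━━┛                       
━━━━━━━━━━━┛                                     
                                                 


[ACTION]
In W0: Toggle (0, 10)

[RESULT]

    ┏━━━━━━━━━━━━━━━━━━━━┓                       
━━━━━━━━━━━┓equencer     ┃                       
           ┃─────────────┨                       
───────────┨1▼34567890123┃                       
:          ┃█··█·█··██·█·┃                       
           ┃█··········█·┃                       
           ┃··██·██··█·█·┃                       
           ┃·█·██··█·█···┃                       
           ┃····██··█··█·┃                       
           ┃             ┃                       
e:         ┃             ┃                       
           ┃             ┃                       
           ┃             ┃                       
           ┃             ┃                       
           ┃             ┃                       
           ┃             ┃                       
           ┃             ┃                       
           ┃━━━━━━━━━━━━━┛                       
━━━━━━━━━━━┛                                     
                                                 


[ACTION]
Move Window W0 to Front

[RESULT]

    ┏━━━━━━━━━━━━━━━━━━━━┓                       
━━━━┃ MusicSequencer     ┃                       
    ┠────────────────────┨                       
────┃      01▼34567890123┃                       
:   ┃ Snare██··█·█··██·█·┃                       
    ┃  Bass·█··········█·┃                       
    ┃   Tom···██·██··█·█·┃                       
    ┃  Clap··█·██··█·█···┃                       
    ┃  Kick█····██··█··█·┃                       
    ┃                    ┃                       
e:  ┃                    ┃                       
    ┃                    ┃                       
    ┃                    ┃                       
    ┃                    ┃                       
    ┃                    ┃                       
    ┃                    ┃                       
    ┃                    ┃                       
    ┗━━━━━━━━━━━━━━━━━━━━┛                       
━━━━━━━━━━━┛                                     
                                                 


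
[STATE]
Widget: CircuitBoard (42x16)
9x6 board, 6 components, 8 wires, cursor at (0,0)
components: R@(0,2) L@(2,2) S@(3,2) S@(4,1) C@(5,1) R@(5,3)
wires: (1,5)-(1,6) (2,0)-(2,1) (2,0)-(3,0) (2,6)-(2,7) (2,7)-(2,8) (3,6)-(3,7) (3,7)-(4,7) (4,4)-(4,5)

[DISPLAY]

   0 1 2 3 4 5 6 7 8                      
0  [.]      R                             
                                          
1                       · ─ ·             
                                          
2   · ─ ·   L               · ─ · ─ ·     
    │                                     
3   ·       S               · ─ ·         
                                │         
4       S           · ─ ·       ·         
                                          
5       C       R                         
Cursor: (0,0)                             
                                          
                                          
                                          


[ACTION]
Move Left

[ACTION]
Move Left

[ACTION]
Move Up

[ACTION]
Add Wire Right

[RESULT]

   0 1 2 3 4 5 6 7 8                      
0  [.]─ ·   R                             
                                          
1                       · ─ ·             
                                          
2   · ─ ·   L               · ─ · ─ ·     
    │                                     
3   ·       S               · ─ ·         
                                │         
4       S           · ─ ·       ·         
                                          
5       C       R                         
Cursor: (0,0)                             
                                          
                                          
                                          


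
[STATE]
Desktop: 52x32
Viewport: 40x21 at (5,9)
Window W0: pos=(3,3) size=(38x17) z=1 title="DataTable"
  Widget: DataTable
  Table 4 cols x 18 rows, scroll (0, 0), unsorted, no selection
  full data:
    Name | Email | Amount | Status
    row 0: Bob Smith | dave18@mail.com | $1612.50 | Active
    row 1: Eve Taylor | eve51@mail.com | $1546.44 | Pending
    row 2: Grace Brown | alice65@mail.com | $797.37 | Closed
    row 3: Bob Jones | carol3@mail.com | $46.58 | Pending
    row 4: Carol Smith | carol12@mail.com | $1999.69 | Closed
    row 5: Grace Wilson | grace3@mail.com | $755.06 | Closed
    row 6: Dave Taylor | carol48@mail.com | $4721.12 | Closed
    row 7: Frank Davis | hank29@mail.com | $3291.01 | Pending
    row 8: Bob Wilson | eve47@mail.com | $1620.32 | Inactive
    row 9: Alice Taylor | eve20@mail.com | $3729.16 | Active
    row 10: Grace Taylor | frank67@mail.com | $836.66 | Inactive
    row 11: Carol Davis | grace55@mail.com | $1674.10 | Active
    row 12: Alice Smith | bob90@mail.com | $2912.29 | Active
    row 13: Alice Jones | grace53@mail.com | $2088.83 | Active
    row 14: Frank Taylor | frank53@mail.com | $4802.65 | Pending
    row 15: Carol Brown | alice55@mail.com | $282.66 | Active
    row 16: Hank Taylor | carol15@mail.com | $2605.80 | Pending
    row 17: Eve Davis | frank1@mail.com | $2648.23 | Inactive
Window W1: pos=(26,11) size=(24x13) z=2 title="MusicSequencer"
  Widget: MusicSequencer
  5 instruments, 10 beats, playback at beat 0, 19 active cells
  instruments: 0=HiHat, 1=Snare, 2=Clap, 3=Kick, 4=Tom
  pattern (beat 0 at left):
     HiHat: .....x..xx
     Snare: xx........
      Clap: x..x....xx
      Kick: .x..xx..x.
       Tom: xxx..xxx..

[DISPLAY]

ve Taylor  │eve51@mail.com  │$1546.┃    
race Brown │alice65@mail.com│$797.3┃    
ob Jones   │carol3@ma┏━━━━━━━━━━━━━━━━━━
arol Smith │carol12@m┃ MusicSequencer   
race Wilson│grace3@ma┠──────────────────
ave Taylor │carol48@m┃      ▼123456789  
rank Davis │hank29@ma┃ HiHat·····█··██  
ob Wilson  │eve47@mai┃ Snare██········  
lice Taylor│eve20@mai┃  Clap█··█····██  
race Taylor│frank67@m┃  Kick·█··██··█·  
━━━━━━━━━━━━━━━━━━━━━┃   Tom███··███··  
                     ┃                  
                     ┃                  
                     ┃                  
                     ┗━━━━━━━━━━━━━━━━━━
                                        
                                        
                                        
                                        
                                        
                                        


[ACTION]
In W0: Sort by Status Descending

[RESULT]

ob Jones   │carol3@mail.com │$46.58┃    
rank Davis │hank29@mail.com │$3291.┃    
rank Taylor│frank53@m┏━━━━━━━━━━━━━━━━━━
ank Taylor │carol15@m┃ MusicSequencer   
ob Wilson  │eve47@mai┠──────────────────
race Taylor│frank67@m┃      ▼123456789  
ve Davis   │frank1@ma┃ HiHat·····█··██  
race Brown │alice65@m┃ Snare██········  
arol Smith │carol12@m┃  Clap█··█····██  
race Wilson│grace3@ma┃  Kick·█··██··█·  
━━━━━━━━━━━━━━━━━━━━━┃   Tom███··███··  
                     ┃                  
                     ┃                  
                     ┃                  
                     ┗━━━━━━━━━━━━━━━━━━
                                        
                                        
                                        
                                        
                                        
                                        


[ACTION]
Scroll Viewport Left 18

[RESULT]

   ┃Bob Jones   │carol3@mail.com │$46.58
   ┃Frank Davis │hank29@mail.com │$3291.
   ┃Frank Taylor│frank53@m┏━━━━━━━━━━━━━
   ┃Hank Taylor │carol15@m┃ MusicSequenc
   ┃Bob Wilson  │eve47@mai┠─────────────
   ┃Grace Taylor│frank67@m┃      ▼123456
   ┃Eve Davis   │frank1@ma┃ HiHat·····█·
   ┃Grace Brown │alice65@m┃ Snare██·····
   ┃Carol Smith │carol12@m┃  Clap█··█···
   ┃Grace Wilson│grace3@ma┃  Kick·█··██·
   ┗━━━━━━━━━━━━━━━━━━━━━━┃   Tom███··██
                          ┃             
                          ┃             
                          ┃             
                          ┗━━━━━━━━━━━━━
                                        
                                        
                                        
                                        
                                        
                                        


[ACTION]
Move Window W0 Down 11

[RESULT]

                                        
                                        
                          ┏━━━━━━━━━━━━━
                          ┃ MusicSequenc
                          ┠─────────────
   ┏━━━━━━━━━━━━━━━━━━━━━━┃      ▼123456
   ┃ DataTable            ┃ HiHat·····█·
   ┠──────────────────────┃ Snare██·····
   ┃Name        │Email    ┃  Clap█··█···
   ┃────────────┼─────────┃  Kick·█··██·
   ┃Eve Taylor  │eve51@mai┃   Tom███··██
   ┃Bob Jones   │carol3@ma┃             
   ┃Frank Davis │hank29@ma┃             
   ┃Frank Taylor│frank53@m┃             
   ┃Hank Taylor │carol15@m┗━━━━━━━━━━━━━
   ┃Bob Wilson  │eve47@mail.com  │$1620.
   ┃Grace Taylor│frank67@mail.com│$836.6
   ┃Eve Davis   │frank1@mail.com │$2648.
   ┃Grace Brown │alice65@mail.com│$797.3
   ┃Carol Smith │carol12@mail.com│$1999.
   ┃Grace Wilson│grace3@mail.com │$755.0


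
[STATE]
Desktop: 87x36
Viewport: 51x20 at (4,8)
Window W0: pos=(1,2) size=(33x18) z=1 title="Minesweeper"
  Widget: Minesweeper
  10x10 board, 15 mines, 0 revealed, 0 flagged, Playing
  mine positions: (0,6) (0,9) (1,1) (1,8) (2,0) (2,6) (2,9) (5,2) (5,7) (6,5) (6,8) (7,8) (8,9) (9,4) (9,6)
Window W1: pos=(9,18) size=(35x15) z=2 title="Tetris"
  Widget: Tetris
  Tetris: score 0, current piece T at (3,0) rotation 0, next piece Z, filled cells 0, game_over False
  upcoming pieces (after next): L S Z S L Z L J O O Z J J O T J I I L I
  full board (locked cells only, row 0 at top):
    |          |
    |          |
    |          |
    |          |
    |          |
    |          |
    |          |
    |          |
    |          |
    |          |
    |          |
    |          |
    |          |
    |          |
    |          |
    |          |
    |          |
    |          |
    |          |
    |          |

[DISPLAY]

■■■■■■■■                     ┃                     
■■■■■■■■                     ┃                     
■■■■■■■■                     ┃                     
■■■■■■■■                     ┃                     
■■■■■■■■                     ┃                     
■■■■■■■■                     ┃                     
■■■■■■■■                     ┃                     
                             ┃                     
                             ┃                     
                             ┃                     
     ┏━━━━━━━━━━━━━━━━━━━━━━━━━━━━━━━━━┓           
━━━━━┃ Tetris                          ┃           
     ┠─────────────────────────────────┨           
     ┃          │Next:                 ┃           
     ┃          │▓▓                    ┃           
     ┃          │ ▓▓                   ┃           
     ┃          │                      ┃           
     ┃          │                      ┃           
     ┃          │                      ┃           
     ┃          │Score:                ┃           


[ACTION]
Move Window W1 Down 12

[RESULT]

■■■■■■■■                     ┃                     
■■■■■■■■                     ┃                     
■■■■■■■■                     ┃                     
■■■■■■■■                     ┃                     
■■■■■■■■                     ┃                     
■■■■■■■■                     ┃                     
■■■■■■■■                     ┃                     
                             ┃                     
                             ┃                     
                             ┃                     
                             ┃                     
━━━━━━━━━━━━━━━━━━━━━━━━━━━━━┛                     
                                                   
     ┏━━━━━━━━━━━━━━━━━━━━━━━━━━━━━━━━━┓           
     ┃ Tetris                          ┃           
     ┠─────────────────────────────────┨           
     ┃          │Next:                 ┃           
     ┃          │▓▓                    ┃           
     ┃          │ ▓▓                   ┃           
     ┃          │                      ┃           


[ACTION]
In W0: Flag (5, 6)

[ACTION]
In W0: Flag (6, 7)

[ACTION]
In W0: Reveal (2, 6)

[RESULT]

■■■■■■■■                     ┃                     
■■■■■■■■                     ┃                     
✹■■■⚑✹■■                     ┃                     
■■■✹■⚑✹■                     ┃                     
■■■■■■✹■                     ┃                     
■■■■■■■✹                     ┃                     
■■✹■✹■■■                     ┃                     
                             ┃                     
                             ┃                     
                             ┃                     
                             ┃                     
━━━━━━━━━━━━━━━━━━━━━━━━━━━━━┛                     
                                                   
     ┏━━━━━━━━━━━━━━━━━━━━━━━━━━━━━━━━━┓           
     ┃ Tetris                          ┃           
     ┠─────────────────────────────────┨           
     ┃          │Next:                 ┃           
     ┃          │▓▓                    ┃           
     ┃          │ ▓▓                   ┃           
     ┃          │                      ┃           


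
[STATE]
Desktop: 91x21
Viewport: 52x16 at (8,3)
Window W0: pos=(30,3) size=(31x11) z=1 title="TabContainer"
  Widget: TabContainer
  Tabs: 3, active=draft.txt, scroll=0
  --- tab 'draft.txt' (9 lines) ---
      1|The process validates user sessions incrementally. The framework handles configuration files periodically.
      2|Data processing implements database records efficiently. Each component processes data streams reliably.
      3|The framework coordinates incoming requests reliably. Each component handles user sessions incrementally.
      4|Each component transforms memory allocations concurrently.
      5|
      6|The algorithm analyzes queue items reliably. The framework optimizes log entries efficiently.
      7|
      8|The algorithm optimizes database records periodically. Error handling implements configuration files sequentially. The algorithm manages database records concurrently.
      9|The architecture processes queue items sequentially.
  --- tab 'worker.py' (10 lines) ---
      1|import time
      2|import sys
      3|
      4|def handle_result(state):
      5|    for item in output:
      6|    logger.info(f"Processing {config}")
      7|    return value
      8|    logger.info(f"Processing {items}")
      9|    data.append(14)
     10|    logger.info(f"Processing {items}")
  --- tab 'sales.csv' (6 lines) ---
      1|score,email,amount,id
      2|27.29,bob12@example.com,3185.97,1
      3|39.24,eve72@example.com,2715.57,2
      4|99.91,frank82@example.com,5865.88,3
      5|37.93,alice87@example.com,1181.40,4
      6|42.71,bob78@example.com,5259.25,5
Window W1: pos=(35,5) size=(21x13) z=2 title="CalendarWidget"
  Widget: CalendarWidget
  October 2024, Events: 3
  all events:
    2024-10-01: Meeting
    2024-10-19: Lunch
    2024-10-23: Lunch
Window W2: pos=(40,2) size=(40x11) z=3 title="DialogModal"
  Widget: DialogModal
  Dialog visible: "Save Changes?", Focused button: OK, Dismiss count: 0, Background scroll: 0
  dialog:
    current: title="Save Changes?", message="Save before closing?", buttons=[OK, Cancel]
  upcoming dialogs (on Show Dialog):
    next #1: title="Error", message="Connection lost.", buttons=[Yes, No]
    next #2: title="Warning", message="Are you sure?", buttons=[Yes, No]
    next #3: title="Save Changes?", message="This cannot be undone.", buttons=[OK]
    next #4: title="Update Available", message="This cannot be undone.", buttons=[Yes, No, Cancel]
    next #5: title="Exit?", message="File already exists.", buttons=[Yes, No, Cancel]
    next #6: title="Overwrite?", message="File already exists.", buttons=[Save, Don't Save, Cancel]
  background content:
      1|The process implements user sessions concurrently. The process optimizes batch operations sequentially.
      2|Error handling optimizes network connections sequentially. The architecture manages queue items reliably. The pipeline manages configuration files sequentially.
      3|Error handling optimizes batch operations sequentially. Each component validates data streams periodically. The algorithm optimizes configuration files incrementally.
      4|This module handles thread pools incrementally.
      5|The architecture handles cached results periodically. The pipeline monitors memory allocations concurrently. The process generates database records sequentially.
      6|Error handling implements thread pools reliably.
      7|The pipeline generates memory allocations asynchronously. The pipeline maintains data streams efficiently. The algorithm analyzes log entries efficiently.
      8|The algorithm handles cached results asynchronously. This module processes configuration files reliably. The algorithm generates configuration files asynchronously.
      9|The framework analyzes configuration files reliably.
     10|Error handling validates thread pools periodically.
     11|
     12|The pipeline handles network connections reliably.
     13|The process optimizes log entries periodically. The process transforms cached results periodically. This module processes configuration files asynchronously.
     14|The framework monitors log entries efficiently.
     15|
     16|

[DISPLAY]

                      ┏━━━━━━━━━┃ DialogModal       
                      ┃ TabConta┠───────────────────
                      ┠────┏━━━━┃The process impleme
                      ┃[dra┃ Cal┃Error h┌───────────
                      ┃────┠────┃Error h│    Save Ch
                      ┃The ┃    ┃This mo│ Save befor
                      ┃Data┃Mo T┃The arc│    [OK]  C
                      ┃The ┃    ┃Error h└───────────
                      ┃Each┃ 7  ┃The pipeline genera
                      ┃    ┃14 1┗━━━━━━━━━━━━━━━━━━━
                      ┗━━━━┃21 22 23* 24 25 26 ┃━━━━
                           ┃28 29 30 31        ┃    
                           ┃                   ┃    
                           ┃                   ┃    
                           ┗━━━━━━━━━━━━━━━━━━━┛    
                                                    


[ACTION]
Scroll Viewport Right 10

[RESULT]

            ┏━━━━━━━━━┃ DialogModal                 
            ┃ TabConta┠─────────────────────────────
            ┠────┏━━━━┃The process implements user s
            ┃[dra┃ Cal┃Error h┌─────────────────────
            ┃────┠────┃Error h│    Save Changes?    
            ┃The ┃    ┃This mo│ Save before closing?
            ┃Data┃Mo T┃The arc│    [OK]  Cancel     
            ┃The ┃    ┃Error h└─────────────────────
            ┃Each┃ 7  ┃The pipeline generates memory
            ┃    ┃14 1┗━━━━━━━━━━━━━━━━━━━━━━━━━━━━━
            ┗━━━━┃21 22 23* 24 25 26 ┃━━━━┛         
                 ┃28 29 30 31        ┃              
                 ┃                   ┃              
                 ┃                   ┃              
                 ┗━━━━━━━━━━━━━━━━━━━┛              
                                                    


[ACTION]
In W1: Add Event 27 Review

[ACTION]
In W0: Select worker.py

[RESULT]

            ┏━━━━━━━━━┃ DialogModal                 
            ┃ TabConta┠─────────────────────────────
            ┠────┏━━━━┃The process implements user s
            ┃ dra┃ Cal┃Error h┌─────────────────────
            ┃────┠────┃Error h│    Save Changes?    
            ┃impo┃    ┃This mo│ Save before closing?
            ┃impo┃Mo T┃The arc│    [OK]  Cancel     
            ┃    ┃    ┃Error h└─────────────────────
            ┃def ┃ 7  ┃The pipeline generates memory
            ┃    ┃14 1┗━━━━━━━━━━━━━━━━━━━━━━━━━━━━━
            ┗━━━━┃21 22 23* 24 25 26 ┃━━━━┛         
                 ┃28 29 30 31        ┃              
                 ┃                   ┃              
                 ┃                   ┃              
                 ┗━━━━━━━━━━━━━━━━━━━┛              
                                                    


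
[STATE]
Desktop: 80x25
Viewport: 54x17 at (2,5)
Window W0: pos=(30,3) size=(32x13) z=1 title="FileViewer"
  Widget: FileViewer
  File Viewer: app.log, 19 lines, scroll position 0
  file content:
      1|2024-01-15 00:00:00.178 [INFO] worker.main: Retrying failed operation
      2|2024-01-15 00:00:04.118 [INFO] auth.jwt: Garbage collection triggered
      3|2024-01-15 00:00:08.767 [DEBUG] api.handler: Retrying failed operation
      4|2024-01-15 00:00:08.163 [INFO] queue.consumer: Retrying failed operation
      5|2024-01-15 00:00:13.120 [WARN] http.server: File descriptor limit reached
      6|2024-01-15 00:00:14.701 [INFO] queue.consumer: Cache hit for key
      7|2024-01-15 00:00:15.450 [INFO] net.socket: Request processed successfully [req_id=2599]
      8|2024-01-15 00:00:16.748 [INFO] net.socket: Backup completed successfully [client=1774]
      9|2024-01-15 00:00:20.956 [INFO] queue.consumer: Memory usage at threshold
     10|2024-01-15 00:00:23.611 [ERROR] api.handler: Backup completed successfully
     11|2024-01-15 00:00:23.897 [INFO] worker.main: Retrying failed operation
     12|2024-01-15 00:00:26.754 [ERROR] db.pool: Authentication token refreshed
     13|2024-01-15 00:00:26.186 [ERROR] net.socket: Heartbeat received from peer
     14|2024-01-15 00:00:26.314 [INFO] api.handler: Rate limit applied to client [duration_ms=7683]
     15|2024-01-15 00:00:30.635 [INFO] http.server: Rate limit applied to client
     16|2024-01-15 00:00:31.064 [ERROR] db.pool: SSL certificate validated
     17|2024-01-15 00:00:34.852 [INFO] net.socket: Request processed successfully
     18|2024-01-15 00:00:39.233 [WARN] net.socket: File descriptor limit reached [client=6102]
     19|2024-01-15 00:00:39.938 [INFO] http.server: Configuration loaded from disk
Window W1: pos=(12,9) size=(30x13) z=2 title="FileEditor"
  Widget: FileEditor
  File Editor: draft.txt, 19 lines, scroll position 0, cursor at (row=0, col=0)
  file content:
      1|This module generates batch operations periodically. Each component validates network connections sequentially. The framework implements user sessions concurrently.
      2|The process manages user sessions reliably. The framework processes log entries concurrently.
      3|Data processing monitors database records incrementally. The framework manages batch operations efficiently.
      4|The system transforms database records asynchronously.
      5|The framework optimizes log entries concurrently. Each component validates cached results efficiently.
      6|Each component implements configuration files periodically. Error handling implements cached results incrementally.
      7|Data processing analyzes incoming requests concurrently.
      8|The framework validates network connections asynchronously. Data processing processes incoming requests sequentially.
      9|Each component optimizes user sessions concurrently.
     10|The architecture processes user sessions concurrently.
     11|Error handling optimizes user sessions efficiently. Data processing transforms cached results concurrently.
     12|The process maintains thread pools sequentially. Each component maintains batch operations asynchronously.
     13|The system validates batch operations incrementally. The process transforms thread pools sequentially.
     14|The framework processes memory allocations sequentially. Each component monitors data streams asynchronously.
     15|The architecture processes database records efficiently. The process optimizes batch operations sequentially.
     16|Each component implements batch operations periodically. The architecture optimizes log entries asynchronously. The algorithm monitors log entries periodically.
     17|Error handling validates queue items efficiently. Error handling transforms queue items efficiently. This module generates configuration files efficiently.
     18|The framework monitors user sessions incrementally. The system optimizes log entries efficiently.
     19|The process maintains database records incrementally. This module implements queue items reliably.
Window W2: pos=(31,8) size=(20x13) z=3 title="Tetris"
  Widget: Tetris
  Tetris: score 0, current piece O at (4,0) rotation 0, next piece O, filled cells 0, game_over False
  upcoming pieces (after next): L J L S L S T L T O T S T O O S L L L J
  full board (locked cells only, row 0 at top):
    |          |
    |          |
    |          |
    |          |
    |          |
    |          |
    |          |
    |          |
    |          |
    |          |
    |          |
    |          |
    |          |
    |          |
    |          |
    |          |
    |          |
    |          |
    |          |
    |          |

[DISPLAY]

                            ┠─────────────────────────
                            ┃2024-01-15 00:00:00.178 [
                            ┃2024-01-15 00:00:04.118 [
                            ┃┏━━━━━━━━━━━━━━━━━━┓767 [
          ┏━━━━━━━━━━━━━━━━━━┃ Tetris           ┃163 [
          ┃ FileEditor       ┠──────────────────┨120 [
          ┠──────────────────┃                  ┃701 [
          ┃█his module genera┃                  ┃450 [
          ┃The process manage┃                  ┃748 [
          ┃Data processing mo┃                  ┃956 [
          ┃The system transfo┃                  ┃━━━━━
          ┃The framework opti┃                  ┃     
          ┃Each component imp┃                  ┃     
          ┃Data processing an┃                  ┃     
          ┃The framework vali┃                  ┃     
          ┃Each component opt┗━━━━━━━━━━━━━━━━━━┛     
          ┗━━━━━━━━━━━━━━━━━━━━━━━━━━━━┛              


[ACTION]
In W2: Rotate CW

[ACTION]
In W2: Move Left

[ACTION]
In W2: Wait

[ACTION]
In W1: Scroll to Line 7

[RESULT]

                            ┠─────────────────────────
                            ┃2024-01-15 00:00:00.178 [
                            ┃2024-01-15 00:00:04.118 [
                            ┃┏━━━━━━━━━━━━━━━━━━┓767 [
          ┏━━━━━━━━━━━━━━━━━━┃ Tetris           ┃163 [
          ┃ FileEditor       ┠──────────────────┨120 [
          ┠──────────────────┃                  ┃701 [
          ┃Data processing an┃                  ┃450 [
          ┃The framework vali┃                  ┃748 [
          ┃Each component opt┃                  ┃956 [
          ┃The architecture p┃                  ┃━━━━━
          ┃Error handling opt┃                  ┃     
          ┃The process mainta┃                  ┃     
          ┃The system validat┃                  ┃     
          ┃The framework proc┃                  ┃     
          ┃The architecture p┗━━━━━━━━━━━━━━━━━━┛     
          ┗━━━━━━━━━━━━━━━━━━━━━━━━━━━━┛              


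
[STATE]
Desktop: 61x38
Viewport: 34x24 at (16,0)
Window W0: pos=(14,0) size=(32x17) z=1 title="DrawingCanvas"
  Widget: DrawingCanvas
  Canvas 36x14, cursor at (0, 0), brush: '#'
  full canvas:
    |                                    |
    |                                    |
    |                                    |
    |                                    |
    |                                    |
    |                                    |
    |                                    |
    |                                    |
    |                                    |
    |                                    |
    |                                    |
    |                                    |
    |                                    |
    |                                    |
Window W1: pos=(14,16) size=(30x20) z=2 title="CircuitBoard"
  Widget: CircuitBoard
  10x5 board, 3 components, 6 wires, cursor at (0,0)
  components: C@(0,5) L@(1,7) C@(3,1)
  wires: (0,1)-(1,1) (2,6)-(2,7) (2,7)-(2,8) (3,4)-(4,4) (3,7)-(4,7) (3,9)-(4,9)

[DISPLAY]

━━━━━━━━━━━━━━━━━━━━━━━━━━━━━┓    
DrawingCanvas                ┃    
─────────────────────────────┨    
                             ┃    
                             ┃    
                             ┃    
                             ┃    
                             ┃    
                             ┃    
                             ┃    
                             ┃    
                             ┃    
                             ┃    
                             ┃    
                             ┃    
                             ┃    
━━━━━━━━━━━━━━━━━━━━━━━━━━━┓━┛    
CircuitBoard               ┃      
───────────────────────────┨      
  0 1 2 3 4 5 6 7 8 9      ┃      
  [.]  ·               C   ┃      
       │                   ┃      
       ·                   ┃      
                           ┃      


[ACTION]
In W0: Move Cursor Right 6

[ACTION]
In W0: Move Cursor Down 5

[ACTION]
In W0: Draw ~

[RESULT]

━━━━━━━━━━━━━━━━━━━━━━━━━━━━━┓    
DrawingCanvas                ┃    
─────────────────────────────┨    
                             ┃    
                             ┃    
                             ┃    
                             ┃    
                             ┃    
     ~                       ┃    
                             ┃    
                             ┃    
                             ┃    
                             ┃    
                             ┃    
                             ┃    
                             ┃    
━━━━━━━━━━━━━━━━━━━━━━━━━━━┓━┛    
CircuitBoard               ┃      
───────────────────────────┨      
  0 1 2 3 4 5 6 7 8 9      ┃      
  [.]  ·               C   ┃      
       │                   ┃      
       ·                   ┃      
                           ┃      


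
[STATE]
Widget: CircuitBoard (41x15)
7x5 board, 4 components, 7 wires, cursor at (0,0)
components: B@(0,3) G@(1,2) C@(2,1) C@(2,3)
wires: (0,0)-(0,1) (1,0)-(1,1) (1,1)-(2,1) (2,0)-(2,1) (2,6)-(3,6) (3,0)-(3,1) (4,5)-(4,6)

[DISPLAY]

   0 1 2 3 4 5 6                         
0  [.]─ ·       B                        
                                         
1   · ─ ·   G                            
        │                                
2   · ─ C       C           ·            
                            │            
3   · ─ ·                   ·            
                                         
4                       · ─ ·            
Cursor: (0,0)                            
                                         
                                         
                                         
                                         


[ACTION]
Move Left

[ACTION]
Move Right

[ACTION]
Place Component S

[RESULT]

   0 1 2 3 4 5 6                         
0   · ─[S]      B                        
                                         
1   · ─ ·   G                            
        │                                
2   · ─ C       C           ·            
                            │            
3   · ─ ·                   ·            
                                         
4                       · ─ ·            
Cursor: (0,1)                            
                                         
                                         
                                         
                                         
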